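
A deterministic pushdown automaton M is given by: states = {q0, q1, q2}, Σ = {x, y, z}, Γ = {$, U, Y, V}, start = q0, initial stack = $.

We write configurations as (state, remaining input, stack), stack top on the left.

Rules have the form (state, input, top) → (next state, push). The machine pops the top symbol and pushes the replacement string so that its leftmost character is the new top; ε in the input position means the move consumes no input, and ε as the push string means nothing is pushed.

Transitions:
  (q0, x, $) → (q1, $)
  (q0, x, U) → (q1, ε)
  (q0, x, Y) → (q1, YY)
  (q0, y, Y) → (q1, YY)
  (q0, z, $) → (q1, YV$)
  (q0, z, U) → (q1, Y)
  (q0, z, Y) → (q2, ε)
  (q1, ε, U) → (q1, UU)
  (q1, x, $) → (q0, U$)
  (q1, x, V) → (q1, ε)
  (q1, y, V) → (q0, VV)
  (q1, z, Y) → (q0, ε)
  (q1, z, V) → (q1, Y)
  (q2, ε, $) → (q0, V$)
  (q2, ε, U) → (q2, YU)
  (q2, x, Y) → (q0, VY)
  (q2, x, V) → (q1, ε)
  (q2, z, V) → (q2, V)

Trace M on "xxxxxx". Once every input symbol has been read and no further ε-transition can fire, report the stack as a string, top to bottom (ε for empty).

U$

(q0, xxxxxx, $)
  read x, top $: go to q1, push $ → (q1, xxxxx, $)
  read x, top $: go to q0, push U$ → (q0, xxxx, U$)
  read x, top U: go to q1, push ε → (q1, xxx, $)
  read x, top $: go to q0, push U$ → (q0, xx, U$)
  read x, top U: go to q1, push ε → (q1, x, $)
  read x, top $: go to q0, push U$ → (q0, ε, U$)
All input consumed in state q0 with stack U$.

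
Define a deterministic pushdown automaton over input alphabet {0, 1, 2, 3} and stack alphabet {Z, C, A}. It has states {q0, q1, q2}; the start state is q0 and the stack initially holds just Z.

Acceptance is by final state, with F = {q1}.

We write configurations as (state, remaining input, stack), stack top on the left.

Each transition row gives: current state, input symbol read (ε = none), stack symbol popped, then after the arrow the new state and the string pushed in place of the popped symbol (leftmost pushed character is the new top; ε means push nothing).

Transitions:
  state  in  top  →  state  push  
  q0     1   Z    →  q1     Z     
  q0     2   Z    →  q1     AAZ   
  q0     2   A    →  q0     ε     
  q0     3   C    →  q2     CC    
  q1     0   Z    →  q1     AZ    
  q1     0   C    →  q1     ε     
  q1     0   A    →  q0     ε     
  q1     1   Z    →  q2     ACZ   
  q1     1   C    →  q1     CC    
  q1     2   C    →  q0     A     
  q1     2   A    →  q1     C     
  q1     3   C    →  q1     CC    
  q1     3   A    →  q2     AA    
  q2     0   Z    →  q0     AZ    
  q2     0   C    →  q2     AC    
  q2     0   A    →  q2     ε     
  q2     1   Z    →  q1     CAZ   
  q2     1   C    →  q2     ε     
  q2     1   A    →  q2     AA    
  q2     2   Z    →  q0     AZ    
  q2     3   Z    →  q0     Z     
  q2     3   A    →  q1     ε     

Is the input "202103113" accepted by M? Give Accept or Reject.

(q0, 202103113, Z)
  read 2, top Z: go to q1, push AAZ → (q1, 02103113, AAZ)
  read 0, top A: go to q0, push ε → (q0, 2103113, AZ)
  read 2, top A: go to q0, push ε → (q0, 103113, Z)
  read 1, top Z: go to q1, push Z → (q1, 03113, Z)
  read 0, top Z: go to q1, push AZ → (q1, 3113, AZ)
  read 3, top A: go to q2, push AA → (q2, 113, AAZ)
  read 1, top A: go to q2, push AA → (q2, 13, AAAZ)
  read 1, top A: go to q2, push AA → (q2, 3, AAAAZ)
  read 3, top A: go to q1, push ε → (q1, ε, AAAZ)
All input consumed; state q1 ∈ F.

Accept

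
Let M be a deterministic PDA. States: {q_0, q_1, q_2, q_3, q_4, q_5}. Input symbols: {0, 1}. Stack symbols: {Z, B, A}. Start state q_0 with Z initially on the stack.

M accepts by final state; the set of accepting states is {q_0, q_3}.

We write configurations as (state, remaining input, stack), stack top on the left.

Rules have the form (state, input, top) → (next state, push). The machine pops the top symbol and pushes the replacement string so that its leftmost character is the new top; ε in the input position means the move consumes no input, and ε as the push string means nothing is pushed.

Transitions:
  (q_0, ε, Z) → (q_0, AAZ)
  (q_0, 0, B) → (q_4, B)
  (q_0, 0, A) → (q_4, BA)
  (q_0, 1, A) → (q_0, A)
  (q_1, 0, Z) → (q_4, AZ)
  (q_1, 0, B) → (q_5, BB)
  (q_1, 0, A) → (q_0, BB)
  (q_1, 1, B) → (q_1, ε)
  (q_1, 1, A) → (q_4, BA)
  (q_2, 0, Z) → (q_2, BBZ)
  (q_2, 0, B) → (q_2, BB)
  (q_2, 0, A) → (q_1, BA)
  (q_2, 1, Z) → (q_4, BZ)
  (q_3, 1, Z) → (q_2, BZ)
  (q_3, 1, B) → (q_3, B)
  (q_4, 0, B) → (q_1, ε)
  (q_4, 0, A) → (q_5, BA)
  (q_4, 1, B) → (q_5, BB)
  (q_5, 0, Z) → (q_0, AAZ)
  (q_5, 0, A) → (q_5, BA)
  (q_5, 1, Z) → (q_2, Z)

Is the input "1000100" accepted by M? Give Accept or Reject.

(q_0, 1000100, Z) ⊢ (q_0, 1000100, AAZ) ⊢ (q_0, 000100, AAZ) ⊢ (q_4, 00100, BAAZ) ⊢ (q_1, 0100, AAZ) ⊢ (q_0, 100, BBAZ)
No transition applies at (q_0, 100, BBAZ); input not fully consumed.

Reject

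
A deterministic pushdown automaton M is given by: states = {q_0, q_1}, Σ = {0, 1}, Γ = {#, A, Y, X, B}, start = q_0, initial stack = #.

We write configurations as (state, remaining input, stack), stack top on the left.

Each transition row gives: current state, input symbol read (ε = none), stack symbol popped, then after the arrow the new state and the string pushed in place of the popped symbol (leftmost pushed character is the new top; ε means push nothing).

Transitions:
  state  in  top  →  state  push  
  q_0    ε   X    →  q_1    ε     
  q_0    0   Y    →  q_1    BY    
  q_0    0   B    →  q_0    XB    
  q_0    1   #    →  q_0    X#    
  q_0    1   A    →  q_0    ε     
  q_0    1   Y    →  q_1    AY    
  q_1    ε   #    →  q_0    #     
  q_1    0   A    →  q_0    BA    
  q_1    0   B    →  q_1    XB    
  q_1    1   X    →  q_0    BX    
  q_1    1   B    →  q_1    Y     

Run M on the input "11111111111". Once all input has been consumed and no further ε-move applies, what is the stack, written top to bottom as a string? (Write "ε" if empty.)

#

(q_0, 11111111111, #)
  read 1, top #: go to q_0, push X# → (q_0, 1111111111, X#)
  ε-move, top X: go to q_1, push ε → (q_1, 1111111111, #)
  ε-move, top #: go to q_0, push # → (q_0, 1111111111, #)
  read 1, top #: go to q_0, push X# → (q_0, 111111111, X#)
  ε-move, top X: go to q_1, push ε → (q_1, 111111111, #)
  ε-move, top #: go to q_0, push # → (q_0, 111111111, #)
  read 1, top #: go to q_0, push X# → (q_0, 11111111, X#)
  ε-move, top X: go to q_1, push ε → (q_1, 11111111, #)
  ε-move, top #: go to q_0, push # → (q_0, 11111111, #)
  read 1, top #: go to q_0, push X# → (q_0, 1111111, X#)
  ε-move, top X: go to q_1, push ε → (q_1, 1111111, #)
  ε-move, top #: go to q_0, push # → (q_0, 1111111, #)
  read 1, top #: go to q_0, push X# → (q_0, 111111, X#)
  ε-move, top X: go to q_1, push ε → (q_1, 111111, #)
  ε-move, top #: go to q_0, push # → (q_0, 111111, #)
  read 1, top #: go to q_0, push X# → (q_0, 11111, X#)
  ε-move, top X: go to q_1, push ε → (q_1, 11111, #)
  ε-move, top #: go to q_0, push # → (q_0, 11111, #)
  read 1, top #: go to q_0, push X# → (q_0, 1111, X#)
  ε-move, top X: go to q_1, push ε → (q_1, 1111, #)
  ε-move, top #: go to q_0, push # → (q_0, 1111, #)
  read 1, top #: go to q_0, push X# → (q_0, 111, X#)
  ε-move, top X: go to q_1, push ε → (q_1, 111, #)
  ε-move, top #: go to q_0, push # → (q_0, 111, #)
  read 1, top #: go to q_0, push X# → (q_0, 11, X#)
  ε-move, top X: go to q_1, push ε → (q_1, 11, #)
  ε-move, top #: go to q_0, push # → (q_0, 11, #)
  read 1, top #: go to q_0, push X# → (q_0, 1, X#)
  ε-move, top X: go to q_1, push ε → (q_1, 1, #)
  ε-move, top #: go to q_0, push # → (q_0, 1, #)
  read 1, top #: go to q_0, push X# → (q_0, ε, X#)
  ε-move, top X: go to q_1, push ε → (q_1, ε, #)
  ε-move, top #: go to q_0, push # → (q_0, ε, #)
All input consumed in state q_0 with stack #.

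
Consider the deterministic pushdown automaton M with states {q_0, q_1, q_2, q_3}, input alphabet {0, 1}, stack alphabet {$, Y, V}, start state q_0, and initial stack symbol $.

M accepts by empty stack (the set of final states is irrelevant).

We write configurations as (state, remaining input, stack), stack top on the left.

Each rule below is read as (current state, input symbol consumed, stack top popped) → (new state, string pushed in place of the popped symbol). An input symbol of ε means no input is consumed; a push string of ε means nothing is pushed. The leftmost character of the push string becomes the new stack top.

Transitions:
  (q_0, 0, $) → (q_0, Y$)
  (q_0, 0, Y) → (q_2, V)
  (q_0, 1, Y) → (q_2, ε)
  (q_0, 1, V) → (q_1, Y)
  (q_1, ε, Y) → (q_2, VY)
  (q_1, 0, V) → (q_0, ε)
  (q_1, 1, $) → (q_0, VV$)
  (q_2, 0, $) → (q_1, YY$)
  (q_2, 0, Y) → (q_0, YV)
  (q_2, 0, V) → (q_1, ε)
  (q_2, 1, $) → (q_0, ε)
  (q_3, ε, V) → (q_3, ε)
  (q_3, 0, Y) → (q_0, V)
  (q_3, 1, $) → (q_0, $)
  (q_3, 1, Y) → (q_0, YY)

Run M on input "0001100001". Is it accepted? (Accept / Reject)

Reject

(q_0, 0001100001, $) ⊢ (q_0, 001100001, Y$) ⊢ (q_2, 01100001, V$) ⊢ (q_1, 1100001, $) ⊢ (q_0, 100001, VV$) ⊢ (q_1, 00001, YV$) ⊢ (q_2, 00001, VYV$) ⊢ (q_1, 0001, YV$) ⊢ (q_2, 0001, VYV$) ⊢ (q_1, 001, YV$) ⊢ (q_2, 001, VYV$) ⊢ (q_1, 01, YV$) ⊢ (q_2, 01, VYV$) ⊢ (q_1, 1, YV$) ⊢ (q_2, 1, VYV$)
No transition applies at (q_2, 1, VYV$); input not fully consumed.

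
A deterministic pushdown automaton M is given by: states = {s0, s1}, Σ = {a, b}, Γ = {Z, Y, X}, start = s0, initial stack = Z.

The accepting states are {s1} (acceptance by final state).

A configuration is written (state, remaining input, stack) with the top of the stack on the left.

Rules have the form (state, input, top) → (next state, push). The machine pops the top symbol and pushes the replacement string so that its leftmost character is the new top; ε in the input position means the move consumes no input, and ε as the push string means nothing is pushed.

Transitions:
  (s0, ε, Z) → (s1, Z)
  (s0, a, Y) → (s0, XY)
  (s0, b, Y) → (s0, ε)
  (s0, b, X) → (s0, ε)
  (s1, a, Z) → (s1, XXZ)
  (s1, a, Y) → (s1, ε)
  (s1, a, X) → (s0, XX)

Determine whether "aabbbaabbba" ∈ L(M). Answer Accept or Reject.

Accept

(s0, aabbbaabbba, Z)
  ε-move, top Z: go to s1, push Z → (s1, aabbbaabbba, Z)
  read a, top Z: go to s1, push XXZ → (s1, abbbaabbba, XXZ)
  read a, top X: go to s0, push XX → (s0, bbbaabbba, XXXZ)
  read b, top X: go to s0, push ε → (s0, bbaabbba, XXZ)
  read b, top X: go to s0, push ε → (s0, baabbba, XZ)
  read b, top X: go to s0, push ε → (s0, aabbba, Z)
  ε-move, top Z: go to s1, push Z → (s1, aabbba, Z)
  read a, top Z: go to s1, push XXZ → (s1, abbba, XXZ)
  read a, top X: go to s0, push XX → (s0, bbba, XXXZ)
  read b, top X: go to s0, push ε → (s0, bba, XXZ)
  read b, top X: go to s0, push ε → (s0, ba, XZ)
  read b, top X: go to s0, push ε → (s0, a, Z)
  ε-move, top Z: go to s1, push Z → (s1, a, Z)
  read a, top Z: go to s1, push XXZ → (s1, ε, XXZ)
All input consumed; state s1 ∈ F.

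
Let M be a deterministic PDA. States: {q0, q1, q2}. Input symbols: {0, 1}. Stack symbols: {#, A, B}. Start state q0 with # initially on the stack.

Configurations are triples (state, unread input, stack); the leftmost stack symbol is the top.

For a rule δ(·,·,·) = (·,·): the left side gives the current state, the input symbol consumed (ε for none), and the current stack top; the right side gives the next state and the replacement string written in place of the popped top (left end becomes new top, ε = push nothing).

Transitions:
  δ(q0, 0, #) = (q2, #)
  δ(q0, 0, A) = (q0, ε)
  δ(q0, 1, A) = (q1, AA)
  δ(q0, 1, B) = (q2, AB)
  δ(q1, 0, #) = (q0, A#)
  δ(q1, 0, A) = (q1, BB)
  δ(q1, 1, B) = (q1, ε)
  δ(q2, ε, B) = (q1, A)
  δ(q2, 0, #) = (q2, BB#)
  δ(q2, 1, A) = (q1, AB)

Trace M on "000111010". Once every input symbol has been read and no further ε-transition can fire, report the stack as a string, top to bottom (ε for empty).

(q0, 000111010, #)
  read 0, top #: go to q2, push # → (q2, 00111010, #)
  read 0, top #: go to q2, push BB# → (q2, 0111010, BB#)
  ε-move, top B: go to q1, push A → (q1, 0111010, AB#)
  read 0, top A: go to q1, push BB → (q1, 111010, BBB#)
  read 1, top B: go to q1, push ε → (q1, 11010, BB#)
  read 1, top B: go to q1, push ε → (q1, 1010, B#)
  read 1, top B: go to q1, push ε → (q1, 010, #)
  read 0, top #: go to q0, push A# → (q0, 10, A#)
  read 1, top A: go to q1, push AA → (q1, 0, AA#)
  read 0, top A: go to q1, push BB → (q1, ε, BBA#)
All input consumed in state q1 with stack BBA#.

BBA#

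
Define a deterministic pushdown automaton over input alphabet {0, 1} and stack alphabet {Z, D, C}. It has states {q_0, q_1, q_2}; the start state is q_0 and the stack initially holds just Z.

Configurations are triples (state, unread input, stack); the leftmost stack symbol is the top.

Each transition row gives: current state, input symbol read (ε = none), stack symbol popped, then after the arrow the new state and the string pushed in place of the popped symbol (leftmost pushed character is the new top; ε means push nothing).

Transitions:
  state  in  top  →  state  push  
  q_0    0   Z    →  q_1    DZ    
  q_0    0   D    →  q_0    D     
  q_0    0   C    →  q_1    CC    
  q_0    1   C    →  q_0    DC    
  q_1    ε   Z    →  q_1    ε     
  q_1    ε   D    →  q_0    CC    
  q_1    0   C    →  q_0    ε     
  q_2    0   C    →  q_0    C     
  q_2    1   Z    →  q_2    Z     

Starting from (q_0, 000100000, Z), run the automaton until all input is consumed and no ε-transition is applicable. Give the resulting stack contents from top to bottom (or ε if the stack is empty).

(q_0, 000100000, Z)
  read 0, top Z: go to q_1, push DZ → (q_1, 00100000, DZ)
  ε-move, top D: go to q_0, push CC → (q_0, 00100000, CCZ)
  read 0, top C: go to q_1, push CC → (q_1, 0100000, CCCZ)
  read 0, top C: go to q_0, push ε → (q_0, 100000, CCZ)
  read 1, top C: go to q_0, push DC → (q_0, 00000, DCCZ)
  read 0, top D: go to q_0, push D → (q_0, 0000, DCCZ)
  read 0, top D: go to q_0, push D → (q_0, 000, DCCZ)
  read 0, top D: go to q_0, push D → (q_0, 00, DCCZ)
  read 0, top D: go to q_0, push D → (q_0, 0, DCCZ)
  read 0, top D: go to q_0, push D → (q_0, ε, DCCZ)
All input consumed in state q_0 with stack DCCZ.

DCCZ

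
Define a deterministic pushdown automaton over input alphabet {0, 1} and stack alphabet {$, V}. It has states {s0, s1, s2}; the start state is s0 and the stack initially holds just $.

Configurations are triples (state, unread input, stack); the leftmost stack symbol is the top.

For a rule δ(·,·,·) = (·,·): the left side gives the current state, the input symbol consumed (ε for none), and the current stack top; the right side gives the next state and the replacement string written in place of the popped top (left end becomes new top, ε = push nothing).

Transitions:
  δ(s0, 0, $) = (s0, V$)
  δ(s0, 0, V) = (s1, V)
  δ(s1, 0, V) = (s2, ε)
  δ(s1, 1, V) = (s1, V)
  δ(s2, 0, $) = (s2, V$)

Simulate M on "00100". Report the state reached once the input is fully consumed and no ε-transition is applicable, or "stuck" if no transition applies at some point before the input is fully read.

(s0, 00100, $) ⊢ (s0, 0100, V$) ⊢ (s1, 100, V$) ⊢ (s1, 00, V$) ⊢ (s2, 0, $) ⊢ (s2, ε, V$)
All input consumed; M is in state s2.

s2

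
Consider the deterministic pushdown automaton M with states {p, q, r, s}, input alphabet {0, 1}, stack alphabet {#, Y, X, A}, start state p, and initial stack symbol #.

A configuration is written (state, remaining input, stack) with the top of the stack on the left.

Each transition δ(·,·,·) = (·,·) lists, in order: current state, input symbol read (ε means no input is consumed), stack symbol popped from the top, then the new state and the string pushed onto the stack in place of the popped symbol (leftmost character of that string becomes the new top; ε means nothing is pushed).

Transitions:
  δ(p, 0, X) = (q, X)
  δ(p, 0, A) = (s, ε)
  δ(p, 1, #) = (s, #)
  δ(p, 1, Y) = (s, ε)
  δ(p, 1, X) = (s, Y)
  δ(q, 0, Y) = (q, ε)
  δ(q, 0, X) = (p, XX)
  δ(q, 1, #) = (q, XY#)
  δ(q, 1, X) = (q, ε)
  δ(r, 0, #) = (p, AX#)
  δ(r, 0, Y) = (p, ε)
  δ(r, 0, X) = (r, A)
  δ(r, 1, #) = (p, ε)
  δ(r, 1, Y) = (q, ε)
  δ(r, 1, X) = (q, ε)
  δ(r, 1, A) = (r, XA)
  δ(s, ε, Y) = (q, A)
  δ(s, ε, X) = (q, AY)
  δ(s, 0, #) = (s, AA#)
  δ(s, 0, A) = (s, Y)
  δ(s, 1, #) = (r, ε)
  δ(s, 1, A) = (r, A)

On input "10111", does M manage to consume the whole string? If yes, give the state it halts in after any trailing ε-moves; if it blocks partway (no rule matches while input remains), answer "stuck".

q

(p, 10111, #)
  read 1, top #: go to s, push # → (s, 0111, #)
  read 0, top #: go to s, push AA# → (s, 111, AA#)
  read 1, top A: go to r, push A → (r, 11, AA#)
  read 1, top A: go to r, push XA → (r, 1, XAA#)
  read 1, top X: go to q, push ε → (q, ε, AA#)
All input consumed; M is in state q.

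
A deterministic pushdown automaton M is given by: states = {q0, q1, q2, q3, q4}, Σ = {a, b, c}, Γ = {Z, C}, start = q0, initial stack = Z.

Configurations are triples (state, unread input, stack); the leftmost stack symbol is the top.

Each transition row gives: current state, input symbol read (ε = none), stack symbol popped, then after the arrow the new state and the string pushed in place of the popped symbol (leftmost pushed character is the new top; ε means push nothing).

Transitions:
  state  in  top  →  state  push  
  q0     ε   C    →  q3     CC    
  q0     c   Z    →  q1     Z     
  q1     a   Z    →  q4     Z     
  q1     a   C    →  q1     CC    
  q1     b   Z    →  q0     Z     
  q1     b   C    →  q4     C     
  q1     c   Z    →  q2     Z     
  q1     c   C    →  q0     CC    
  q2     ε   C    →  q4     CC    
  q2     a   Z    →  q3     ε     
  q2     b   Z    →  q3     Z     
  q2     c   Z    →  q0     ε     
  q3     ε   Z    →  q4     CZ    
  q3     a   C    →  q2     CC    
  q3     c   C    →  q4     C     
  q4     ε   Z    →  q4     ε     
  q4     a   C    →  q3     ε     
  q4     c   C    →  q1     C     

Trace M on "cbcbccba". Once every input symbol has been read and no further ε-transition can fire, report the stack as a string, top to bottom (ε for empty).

(q0, cbcbccba, Z)
  read c, top Z: go to q1, push Z → (q1, bcbccba, Z)
  read b, top Z: go to q0, push Z → (q0, cbccba, Z)
  read c, top Z: go to q1, push Z → (q1, bccba, Z)
  read b, top Z: go to q0, push Z → (q0, ccba, Z)
  read c, top Z: go to q1, push Z → (q1, cba, Z)
  read c, top Z: go to q2, push Z → (q2, ba, Z)
  read b, top Z: go to q3, push Z → (q3, a, Z)
  ε-move, top Z: go to q4, push CZ → (q4, a, CZ)
  read a, top C: go to q3, push ε → (q3, ε, Z)
  ε-move, top Z: go to q4, push CZ → (q4, ε, CZ)
All input consumed in state q4 with stack CZ.

CZ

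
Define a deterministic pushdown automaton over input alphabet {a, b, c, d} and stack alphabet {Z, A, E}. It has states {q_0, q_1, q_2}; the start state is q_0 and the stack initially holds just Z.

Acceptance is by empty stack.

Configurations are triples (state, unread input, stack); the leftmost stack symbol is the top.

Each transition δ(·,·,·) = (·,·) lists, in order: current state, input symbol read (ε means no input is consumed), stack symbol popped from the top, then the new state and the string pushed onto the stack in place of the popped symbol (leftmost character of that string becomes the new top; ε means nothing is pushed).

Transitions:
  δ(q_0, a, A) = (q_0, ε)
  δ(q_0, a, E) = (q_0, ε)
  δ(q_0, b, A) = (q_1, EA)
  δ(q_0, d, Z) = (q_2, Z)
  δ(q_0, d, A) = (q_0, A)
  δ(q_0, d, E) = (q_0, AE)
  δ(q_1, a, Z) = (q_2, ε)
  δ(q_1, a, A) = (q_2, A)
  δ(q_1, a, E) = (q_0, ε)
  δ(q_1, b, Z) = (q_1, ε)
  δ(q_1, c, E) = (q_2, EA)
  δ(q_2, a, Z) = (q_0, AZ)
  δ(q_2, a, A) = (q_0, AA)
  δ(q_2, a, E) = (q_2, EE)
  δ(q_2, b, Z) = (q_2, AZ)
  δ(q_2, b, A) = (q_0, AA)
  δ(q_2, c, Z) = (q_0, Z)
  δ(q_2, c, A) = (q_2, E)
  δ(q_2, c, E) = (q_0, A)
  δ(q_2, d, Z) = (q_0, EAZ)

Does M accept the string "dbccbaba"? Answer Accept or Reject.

Reject

(q_0, dbccbaba, Z)
  read d, top Z: go to q_2, push Z → (q_2, bccbaba, Z)
  read b, top Z: go to q_2, push AZ → (q_2, ccbaba, AZ)
  read c, top A: go to q_2, push E → (q_2, cbaba, EZ)
  read c, top E: go to q_0, push A → (q_0, baba, AZ)
  read b, top A: go to q_1, push EA → (q_1, aba, EAZ)
  read a, top E: go to q_0, push ε → (q_0, ba, AZ)
  read b, top A: go to q_1, push EA → (q_1, a, EAZ)
  read a, top E: go to q_0, push ε → (q_0, ε, AZ)
All input consumed; stack is AZ, not empty, and no further ε-move applies.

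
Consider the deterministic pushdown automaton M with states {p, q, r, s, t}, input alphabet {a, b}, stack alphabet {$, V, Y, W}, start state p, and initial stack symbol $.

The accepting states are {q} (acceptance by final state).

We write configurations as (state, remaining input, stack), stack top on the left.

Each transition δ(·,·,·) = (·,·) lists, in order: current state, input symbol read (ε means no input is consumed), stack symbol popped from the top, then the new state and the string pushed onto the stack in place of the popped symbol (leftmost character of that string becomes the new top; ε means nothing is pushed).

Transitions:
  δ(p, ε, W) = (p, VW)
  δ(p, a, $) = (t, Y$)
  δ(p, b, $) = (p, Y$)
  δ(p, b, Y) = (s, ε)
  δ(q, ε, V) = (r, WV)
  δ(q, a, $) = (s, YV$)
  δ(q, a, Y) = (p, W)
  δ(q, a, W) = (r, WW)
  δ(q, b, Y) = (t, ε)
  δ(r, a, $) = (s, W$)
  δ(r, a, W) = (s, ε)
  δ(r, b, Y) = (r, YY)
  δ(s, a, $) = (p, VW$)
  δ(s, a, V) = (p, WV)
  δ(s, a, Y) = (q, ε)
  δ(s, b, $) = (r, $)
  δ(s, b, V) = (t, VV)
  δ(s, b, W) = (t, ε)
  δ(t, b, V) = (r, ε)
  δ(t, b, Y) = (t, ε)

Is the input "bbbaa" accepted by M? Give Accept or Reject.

Reject

(p, bbbaa, $)
  read b, top $: go to p, push Y$ → (p, bbaa, Y$)
  read b, top Y: go to s, push ε → (s, baa, $)
  read b, top $: go to r, push $ → (r, aa, $)
  read a, top $: go to s, push W$ → (s, a, W$)
No transition applies at (s, a, W$); input not fully consumed.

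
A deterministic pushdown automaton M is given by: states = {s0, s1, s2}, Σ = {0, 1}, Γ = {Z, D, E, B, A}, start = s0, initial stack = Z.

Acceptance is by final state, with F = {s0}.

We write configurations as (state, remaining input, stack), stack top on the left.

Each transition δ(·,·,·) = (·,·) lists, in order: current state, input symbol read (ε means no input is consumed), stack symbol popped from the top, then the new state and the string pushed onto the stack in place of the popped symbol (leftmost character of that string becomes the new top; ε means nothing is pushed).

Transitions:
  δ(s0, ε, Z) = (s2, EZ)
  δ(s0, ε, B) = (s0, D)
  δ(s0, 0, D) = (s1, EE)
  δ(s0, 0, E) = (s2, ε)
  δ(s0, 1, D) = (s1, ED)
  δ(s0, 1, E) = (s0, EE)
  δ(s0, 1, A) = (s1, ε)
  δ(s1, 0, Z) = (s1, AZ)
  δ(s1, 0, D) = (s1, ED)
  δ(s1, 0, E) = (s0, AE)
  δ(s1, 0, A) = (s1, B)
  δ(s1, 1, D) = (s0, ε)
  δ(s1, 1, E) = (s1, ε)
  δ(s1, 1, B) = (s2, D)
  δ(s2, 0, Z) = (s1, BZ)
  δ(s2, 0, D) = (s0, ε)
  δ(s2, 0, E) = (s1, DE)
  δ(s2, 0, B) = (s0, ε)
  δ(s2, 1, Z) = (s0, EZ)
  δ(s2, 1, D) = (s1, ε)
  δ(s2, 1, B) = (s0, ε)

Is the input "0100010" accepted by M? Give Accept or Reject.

(s0, 0100010, Z) ⊢ (s2, 0100010, EZ) ⊢ (s1, 100010, DEZ) ⊢ (s0, 00010, EZ) ⊢ (s2, 0010, Z) ⊢ (s1, 010, BZ)
No transition applies at (s1, 010, BZ); input not fully consumed.

Reject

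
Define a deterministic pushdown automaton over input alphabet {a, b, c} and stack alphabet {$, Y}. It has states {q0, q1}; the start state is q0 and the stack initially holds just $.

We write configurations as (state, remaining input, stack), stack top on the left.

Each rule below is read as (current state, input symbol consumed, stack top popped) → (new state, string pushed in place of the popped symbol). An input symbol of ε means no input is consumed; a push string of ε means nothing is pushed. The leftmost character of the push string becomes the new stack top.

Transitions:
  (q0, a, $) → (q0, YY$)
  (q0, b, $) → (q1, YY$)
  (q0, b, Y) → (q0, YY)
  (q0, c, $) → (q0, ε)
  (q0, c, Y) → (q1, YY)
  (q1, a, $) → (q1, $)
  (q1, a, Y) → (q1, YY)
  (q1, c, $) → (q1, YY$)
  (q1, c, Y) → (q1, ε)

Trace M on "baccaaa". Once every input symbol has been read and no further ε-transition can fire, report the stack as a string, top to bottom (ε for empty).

YYYY$

(q0, baccaaa, $) ⊢ (q1, accaaa, YY$) ⊢ (q1, ccaaa, YYY$) ⊢ (q1, caaa, YY$) ⊢ (q1, aaa, Y$) ⊢ (q1, aa, YY$) ⊢ (q1, a, YYY$) ⊢ (q1, ε, YYYY$)
All input consumed in state q1 with stack YYYY$.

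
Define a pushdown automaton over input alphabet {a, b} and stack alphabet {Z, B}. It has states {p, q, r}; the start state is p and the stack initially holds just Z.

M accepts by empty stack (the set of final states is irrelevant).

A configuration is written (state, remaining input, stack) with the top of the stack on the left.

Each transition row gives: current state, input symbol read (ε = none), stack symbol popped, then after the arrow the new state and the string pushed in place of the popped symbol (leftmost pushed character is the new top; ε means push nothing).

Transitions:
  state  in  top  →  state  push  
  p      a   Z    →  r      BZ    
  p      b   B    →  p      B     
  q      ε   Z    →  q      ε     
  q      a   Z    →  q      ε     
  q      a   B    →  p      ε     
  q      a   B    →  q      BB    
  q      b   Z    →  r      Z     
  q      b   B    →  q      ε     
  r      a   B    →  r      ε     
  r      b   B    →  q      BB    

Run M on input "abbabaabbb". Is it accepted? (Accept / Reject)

Accept

One accepting computation: (p, abbabaabbb, Z) ⊢ (r, bbabaabbb, BZ) ⊢ (q, babaabbb, BBZ) ⊢ (q, abaabbb, BZ) ⊢ (q, baabbb, BBZ) ⊢ (q, aabbb, BZ) ⊢ (p, abbb, Z) ⊢ (r, bbb, BZ) ⊢ (q, bb, BBZ) ⊢ (q, b, BZ) ⊢ (q, ε, Z) ⊢ (q, ε, ε)
All input consumed and the stack is empty.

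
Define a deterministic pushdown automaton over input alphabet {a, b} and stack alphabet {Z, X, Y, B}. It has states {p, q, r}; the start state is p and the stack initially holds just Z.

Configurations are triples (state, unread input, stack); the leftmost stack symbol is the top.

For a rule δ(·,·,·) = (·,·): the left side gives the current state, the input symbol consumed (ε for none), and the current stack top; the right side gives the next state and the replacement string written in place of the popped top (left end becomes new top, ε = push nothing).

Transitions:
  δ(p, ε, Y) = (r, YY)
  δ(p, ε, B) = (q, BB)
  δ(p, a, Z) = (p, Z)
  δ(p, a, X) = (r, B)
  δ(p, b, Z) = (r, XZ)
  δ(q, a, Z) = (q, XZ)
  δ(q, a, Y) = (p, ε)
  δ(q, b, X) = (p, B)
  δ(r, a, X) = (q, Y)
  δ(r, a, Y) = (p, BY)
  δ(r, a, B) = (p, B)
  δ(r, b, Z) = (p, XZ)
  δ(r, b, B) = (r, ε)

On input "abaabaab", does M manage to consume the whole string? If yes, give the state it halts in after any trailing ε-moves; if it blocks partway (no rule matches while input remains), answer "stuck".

(p, abaabaab, Z)
  read a, top Z: go to p, push Z → (p, baabaab, Z)
  read b, top Z: go to r, push XZ → (r, aabaab, XZ)
  read a, top X: go to q, push Y → (q, abaab, YZ)
  read a, top Y: go to p, push ε → (p, baab, Z)
  read b, top Z: go to r, push XZ → (r, aab, XZ)
  read a, top X: go to q, push Y → (q, ab, YZ)
  read a, top Y: go to p, push ε → (p, b, Z)
  read b, top Z: go to r, push XZ → (r, ε, XZ)
All input consumed; M is in state r.

r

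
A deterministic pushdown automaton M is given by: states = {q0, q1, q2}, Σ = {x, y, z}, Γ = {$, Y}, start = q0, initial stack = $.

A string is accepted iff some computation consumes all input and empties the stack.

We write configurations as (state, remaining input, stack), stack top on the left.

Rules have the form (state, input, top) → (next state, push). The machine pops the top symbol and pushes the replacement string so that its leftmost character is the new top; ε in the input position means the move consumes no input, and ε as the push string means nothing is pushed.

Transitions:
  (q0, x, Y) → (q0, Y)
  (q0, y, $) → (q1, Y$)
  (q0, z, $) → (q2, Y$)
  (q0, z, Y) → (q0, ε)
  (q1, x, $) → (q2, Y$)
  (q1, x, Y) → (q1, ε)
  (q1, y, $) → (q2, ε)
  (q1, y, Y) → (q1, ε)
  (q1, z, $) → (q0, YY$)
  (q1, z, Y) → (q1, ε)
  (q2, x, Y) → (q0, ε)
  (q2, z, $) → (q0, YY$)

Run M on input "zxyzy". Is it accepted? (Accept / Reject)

Accept

(q0, zxyzy, $) ⊢ (q2, xyzy, Y$) ⊢ (q0, yzy, $) ⊢ (q1, zy, Y$) ⊢ (q1, y, $) ⊢ (q2, ε, ε)
All input consumed and the stack is empty.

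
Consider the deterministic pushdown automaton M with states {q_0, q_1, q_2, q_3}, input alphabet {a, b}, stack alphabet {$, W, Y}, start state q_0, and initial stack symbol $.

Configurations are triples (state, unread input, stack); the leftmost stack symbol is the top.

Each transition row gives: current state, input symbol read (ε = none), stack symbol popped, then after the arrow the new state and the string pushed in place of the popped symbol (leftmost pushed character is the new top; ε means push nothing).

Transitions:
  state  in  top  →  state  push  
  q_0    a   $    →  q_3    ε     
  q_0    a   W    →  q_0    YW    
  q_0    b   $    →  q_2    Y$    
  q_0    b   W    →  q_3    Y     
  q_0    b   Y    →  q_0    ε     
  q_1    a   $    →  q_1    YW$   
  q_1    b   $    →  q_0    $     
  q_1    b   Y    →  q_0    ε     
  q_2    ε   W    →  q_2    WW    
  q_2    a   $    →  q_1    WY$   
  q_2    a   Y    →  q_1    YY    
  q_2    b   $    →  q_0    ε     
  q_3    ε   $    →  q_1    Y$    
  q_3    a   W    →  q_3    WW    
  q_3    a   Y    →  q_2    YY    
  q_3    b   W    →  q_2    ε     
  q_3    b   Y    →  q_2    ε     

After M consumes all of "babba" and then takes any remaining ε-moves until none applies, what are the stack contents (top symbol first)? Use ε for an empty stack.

ε

(q_0, babba, $)
  read b, top $: go to q_2, push Y$ → (q_2, abba, Y$)
  read a, top Y: go to q_1, push YY → (q_1, bba, YY$)
  read b, top Y: go to q_0, push ε → (q_0, ba, Y$)
  read b, top Y: go to q_0, push ε → (q_0, a, $)
  read a, top $: go to q_3, push ε → (q_3, ε, ε)
All input consumed in state q_3 with stack ε.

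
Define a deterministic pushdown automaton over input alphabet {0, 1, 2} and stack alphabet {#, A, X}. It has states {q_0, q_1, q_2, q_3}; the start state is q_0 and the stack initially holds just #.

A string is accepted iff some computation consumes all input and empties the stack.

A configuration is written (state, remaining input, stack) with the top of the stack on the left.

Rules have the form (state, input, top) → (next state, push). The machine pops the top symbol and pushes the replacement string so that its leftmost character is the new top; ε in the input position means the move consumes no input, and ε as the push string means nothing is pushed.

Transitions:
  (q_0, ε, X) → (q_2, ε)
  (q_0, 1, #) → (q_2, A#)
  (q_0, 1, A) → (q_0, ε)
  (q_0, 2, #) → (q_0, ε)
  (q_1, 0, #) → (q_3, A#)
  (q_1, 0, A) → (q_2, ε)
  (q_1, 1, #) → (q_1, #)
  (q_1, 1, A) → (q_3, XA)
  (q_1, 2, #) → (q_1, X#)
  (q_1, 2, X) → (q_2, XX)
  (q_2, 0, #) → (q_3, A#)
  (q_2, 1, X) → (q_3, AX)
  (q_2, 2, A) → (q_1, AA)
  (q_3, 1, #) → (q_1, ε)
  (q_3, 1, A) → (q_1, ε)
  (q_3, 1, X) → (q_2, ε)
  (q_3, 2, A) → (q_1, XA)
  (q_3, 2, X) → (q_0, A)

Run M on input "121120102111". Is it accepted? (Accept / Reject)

(q_0, 121120102111, #)
  read 1, top #: go to q_2, push A# → (q_2, 21120102111, A#)
  read 2, top A: go to q_1, push AA → (q_1, 1120102111, AA#)
  read 1, top A: go to q_3, push XA → (q_3, 120102111, XAA#)
  read 1, top X: go to q_2, push ε → (q_2, 20102111, AA#)
  read 2, top A: go to q_1, push AA → (q_1, 0102111, AAA#)
  read 0, top A: go to q_2, push ε → (q_2, 102111, AA#)
No transition applies at (q_2, 102111, AA#); input not fully consumed.

Reject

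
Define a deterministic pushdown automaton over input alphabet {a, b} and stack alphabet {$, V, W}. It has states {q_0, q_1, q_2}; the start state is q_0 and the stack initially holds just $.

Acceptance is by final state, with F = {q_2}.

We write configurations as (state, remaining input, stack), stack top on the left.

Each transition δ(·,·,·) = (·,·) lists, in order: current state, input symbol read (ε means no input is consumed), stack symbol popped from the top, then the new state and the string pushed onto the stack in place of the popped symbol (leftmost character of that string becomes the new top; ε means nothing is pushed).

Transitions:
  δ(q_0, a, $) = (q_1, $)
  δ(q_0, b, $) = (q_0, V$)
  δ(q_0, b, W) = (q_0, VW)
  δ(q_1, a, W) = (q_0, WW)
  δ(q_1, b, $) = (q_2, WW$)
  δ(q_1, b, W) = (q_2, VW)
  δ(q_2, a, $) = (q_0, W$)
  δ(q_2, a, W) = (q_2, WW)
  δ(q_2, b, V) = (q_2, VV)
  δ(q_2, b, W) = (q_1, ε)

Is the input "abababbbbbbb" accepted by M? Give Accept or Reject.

Reject

(q_0, abababbbbbbb, $) ⊢ (q_1, bababbbbbbb, $) ⊢ (q_2, ababbbbbbb, WW$) ⊢ (q_2, babbbbbbb, WWW$) ⊢ (q_1, abbbbbbb, WW$) ⊢ (q_0, bbbbbbb, WWW$) ⊢ (q_0, bbbbbb, VWWW$)
No transition applies at (q_0, bbbbbb, VWWW$); input not fully consumed.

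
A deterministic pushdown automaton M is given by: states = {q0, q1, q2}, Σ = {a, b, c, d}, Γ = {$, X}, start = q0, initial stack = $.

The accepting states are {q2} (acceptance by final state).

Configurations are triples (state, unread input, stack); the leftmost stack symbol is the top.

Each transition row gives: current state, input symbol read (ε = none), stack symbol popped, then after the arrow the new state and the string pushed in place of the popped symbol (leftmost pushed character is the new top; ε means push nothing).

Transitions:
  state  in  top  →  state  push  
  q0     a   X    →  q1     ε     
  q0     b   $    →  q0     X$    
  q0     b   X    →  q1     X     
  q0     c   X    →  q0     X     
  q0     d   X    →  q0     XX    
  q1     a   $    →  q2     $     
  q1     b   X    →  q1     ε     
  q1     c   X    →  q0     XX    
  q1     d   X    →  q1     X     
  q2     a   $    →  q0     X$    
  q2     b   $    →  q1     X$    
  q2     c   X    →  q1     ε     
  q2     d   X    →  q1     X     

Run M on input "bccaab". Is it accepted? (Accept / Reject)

(q0, bccaab, $) ⊢ (q0, ccaab, X$) ⊢ (q0, caab, X$) ⊢ (q0, aab, X$) ⊢ (q1, ab, $) ⊢ (q2, b, $) ⊢ (q1, ε, X$)
All input consumed; state q1 ∉ F and no further ε-move applies.

Reject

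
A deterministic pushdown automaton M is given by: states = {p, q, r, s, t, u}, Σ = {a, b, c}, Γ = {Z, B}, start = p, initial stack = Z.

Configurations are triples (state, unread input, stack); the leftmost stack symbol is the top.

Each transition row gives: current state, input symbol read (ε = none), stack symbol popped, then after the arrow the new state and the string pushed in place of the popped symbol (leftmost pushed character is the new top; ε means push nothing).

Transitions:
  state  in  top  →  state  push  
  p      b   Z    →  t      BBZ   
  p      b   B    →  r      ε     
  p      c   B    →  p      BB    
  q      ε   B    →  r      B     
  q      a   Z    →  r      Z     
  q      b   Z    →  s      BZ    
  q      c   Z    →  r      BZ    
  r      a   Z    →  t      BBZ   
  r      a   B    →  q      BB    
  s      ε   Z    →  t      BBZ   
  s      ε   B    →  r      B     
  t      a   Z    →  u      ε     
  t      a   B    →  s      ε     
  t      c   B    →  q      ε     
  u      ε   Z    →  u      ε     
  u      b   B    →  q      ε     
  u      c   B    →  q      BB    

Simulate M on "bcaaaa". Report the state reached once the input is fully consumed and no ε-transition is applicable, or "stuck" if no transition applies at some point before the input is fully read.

(p, bcaaaa, Z) ⊢ (t, caaaa, BBZ) ⊢ (q, aaaa, BZ) ⊢ (r, aaaa, BZ) ⊢ (q, aaa, BBZ) ⊢ (r, aaa, BBZ) ⊢ (q, aa, BBBZ) ⊢ (r, aa, BBBZ) ⊢ (q, a, BBBBZ) ⊢ (r, a, BBBBZ) ⊢ (q, ε, BBBBBZ) ⊢ (r, ε, BBBBBZ)
All input consumed; M is in state r.

r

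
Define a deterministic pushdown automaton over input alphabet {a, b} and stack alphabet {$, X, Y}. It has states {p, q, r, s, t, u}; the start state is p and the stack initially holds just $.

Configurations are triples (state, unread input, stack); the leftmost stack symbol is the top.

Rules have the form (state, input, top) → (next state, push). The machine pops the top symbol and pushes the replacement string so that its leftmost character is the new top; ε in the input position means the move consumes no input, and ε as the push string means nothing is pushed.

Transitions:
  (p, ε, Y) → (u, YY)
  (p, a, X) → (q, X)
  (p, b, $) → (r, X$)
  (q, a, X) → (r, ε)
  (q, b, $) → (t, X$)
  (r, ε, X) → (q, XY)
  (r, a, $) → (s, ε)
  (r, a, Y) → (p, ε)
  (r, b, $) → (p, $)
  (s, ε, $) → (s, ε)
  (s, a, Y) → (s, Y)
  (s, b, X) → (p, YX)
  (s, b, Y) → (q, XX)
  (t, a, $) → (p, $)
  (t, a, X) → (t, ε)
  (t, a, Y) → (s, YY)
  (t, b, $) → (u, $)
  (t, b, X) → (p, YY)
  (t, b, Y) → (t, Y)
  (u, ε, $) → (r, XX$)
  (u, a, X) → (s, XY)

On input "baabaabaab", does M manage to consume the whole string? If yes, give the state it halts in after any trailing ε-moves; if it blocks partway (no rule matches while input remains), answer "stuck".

q

(p, baabaabaab, $)
  read b, top $: go to r, push X$ → (r, aabaabaab, X$)
  ε-move, top X: go to q, push XY → (q, aabaabaab, XY$)
  read a, top X: go to r, push ε → (r, abaabaab, Y$)
  read a, top Y: go to p, push ε → (p, baabaab, $)
  read b, top $: go to r, push X$ → (r, aabaab, X$)
  ε-move, top X: go to q, push XY → (q, aabaab, XY$)
  read a, top X: go to r, push ε → (r, abaab, Y$)
  read a, top Y: go to p, push ε → (p, baab, $)
  read b, top $: go to r, push X$ → (r, aab, X$)
  ε-move, top X: go to q, push XY → (q, aab, XY$)
  read a, top X: go to r, push ε → (r, ab, Y$)
  read a, top Y: go to p, push ε → (p, b, $)
  read b, top $: go to r, push X$ → (r, ε, X$)
  ε-move, top X: go to q, push XY → (q, ε, XY$)
All input consumed; M is in state q.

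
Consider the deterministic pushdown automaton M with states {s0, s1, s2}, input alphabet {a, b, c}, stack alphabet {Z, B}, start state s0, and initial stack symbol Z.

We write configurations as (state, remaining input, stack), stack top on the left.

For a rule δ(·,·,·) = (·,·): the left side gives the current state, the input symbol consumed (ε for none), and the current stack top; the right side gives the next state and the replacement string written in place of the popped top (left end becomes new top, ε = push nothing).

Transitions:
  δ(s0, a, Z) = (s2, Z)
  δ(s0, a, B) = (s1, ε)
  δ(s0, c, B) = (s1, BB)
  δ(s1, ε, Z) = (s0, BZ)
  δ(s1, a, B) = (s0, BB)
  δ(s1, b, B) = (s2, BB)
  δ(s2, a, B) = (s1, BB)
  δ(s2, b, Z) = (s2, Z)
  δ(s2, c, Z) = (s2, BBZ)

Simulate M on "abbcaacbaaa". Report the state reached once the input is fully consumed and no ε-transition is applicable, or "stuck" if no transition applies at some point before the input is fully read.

s1

(s0, abbcaacbaaa, Z)
  read a, top Z: go to s2, push Z → (s2, bbcaacbaaa, Z)
  read b, top Z: go to s2, push Z → (s2, bcaacbaaa, Z)
  read b, top Z: go to s2, push Z → (s2, caacbaaa, Z)
  read c, top Z: go to s2, push BBZ → (s2, aacbaaa, BBZ)
  read a, top B: go to s1, push BB → (s1, acbaaa, BBBZ)
  read a, top B: go to s0, push BB → (s0, cbaaa, BBBBZ)
  read c, top B: go to s1, push BB → (s1, baaa, BBBBBZ)
  read b, top B: go to s2, push BB → (s2, aaa, BBBBBBZ)
  read a, top B: go to s1, push BB → (s1, aa, BBBBBBBZ)
  read a, top B: go to s0, push BB → (s0, a, BBBBBBBBZ)
  read a, top B: go to s1, push ε → (s1, ε, BBBBBBBZ)
All input consumed; M is in state s1.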